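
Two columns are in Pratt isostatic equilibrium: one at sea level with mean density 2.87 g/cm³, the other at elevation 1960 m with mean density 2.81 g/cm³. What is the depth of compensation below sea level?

91800 m

ρ_ref D = ρ (D + h) → D (ρ_ref − ρ) = ρ h.
D = ρ h/(ρ_ref − ρ) = 2.81 × 1960 m/(2.87 − 2.81) = 91800 m.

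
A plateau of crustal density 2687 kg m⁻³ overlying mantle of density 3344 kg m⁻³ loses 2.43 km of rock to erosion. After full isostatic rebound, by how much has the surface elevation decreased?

Rebound u = e ρ_c/ρ_m = 2.43 km × 2687/3344 = 1.953 km.
Net surface drop = e − u = 2.43 km − 1.953 km = e (ρ_m − ρ_c)/ρ_m = 0.477 km.

0.477 km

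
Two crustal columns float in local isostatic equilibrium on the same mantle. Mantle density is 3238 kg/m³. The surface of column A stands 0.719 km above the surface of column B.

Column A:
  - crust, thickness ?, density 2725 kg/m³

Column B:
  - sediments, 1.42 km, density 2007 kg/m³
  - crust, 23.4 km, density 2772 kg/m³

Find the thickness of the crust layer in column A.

29.2 km

Take the compensation level at the base of the deeper column (depth z_c below the surface of column A) and equate Σ ρ_i t_i down to z_c; mantle fills any gap and the z_c terms cancel.
Column A: x×2725 + (z_c − 0 − x)×3238
Column B: 0.719×0 + 1.42×2007 + 23.4×2772 + (z_c − 0.719 − 24.82)×3238
The z_c×3238 term appears on both sides and cancels. Collect the known terms of each column as K = Σ(ρt)_known − 3238 × (depth of known layers): K_A = 0 − 3238×0 = 0; K_B = 67714.74 − 3238×(0.719 + 24.82) = −14980.542.
Balance: K_A − x×(3238 − 2725) = K_B, so x = (K_A − K_B)/(3238 − 2725) = 14980.5/513 = 29.2 km.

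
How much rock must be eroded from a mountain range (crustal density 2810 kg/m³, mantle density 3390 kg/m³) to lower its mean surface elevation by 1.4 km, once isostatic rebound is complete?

8.18 km

Net drop Δ = e − u = e − e ρ_c/ρ_m = e (ρ_m − ρ_c)/ρ_m.
e = Δ ρ_m/(ρ_m − ρ_c) = 1.4 km × 3390/580 = 8.18 km.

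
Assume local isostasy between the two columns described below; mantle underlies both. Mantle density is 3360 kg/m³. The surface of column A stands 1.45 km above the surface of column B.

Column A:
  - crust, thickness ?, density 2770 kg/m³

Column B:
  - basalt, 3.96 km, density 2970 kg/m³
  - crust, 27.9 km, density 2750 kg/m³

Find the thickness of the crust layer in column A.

39.7 km

Take the compensation level at the base of the deeper column (depth z_c below the surface of column A) and equate Σ ρ_i t_i down to z_c; mantle fills any gap and the z_c terms cancel.
Column A: x×2770 + (z_c − 0 − x)×3360
Column B: 1.45×0 + 3.96×2970 + 27.9×2750 + (z_c − 1.45 − 31.86)×3360
The z_c×3360 term appears on both sides and cancels. Collect the known terms of each column as K = Σ(ρt)_known − 3360 × (depth of known layers): K_A = 0 − 3360×0 = 0; K_B = 88486.2 − 3360×(1.45 + 31.86) = −23435.4.
Balance: K_A − x×(3360 − 2770) = K_B, so x = (K_A − K_B)/(3360 − 2770) = 23435.4/590 = 39.7 km.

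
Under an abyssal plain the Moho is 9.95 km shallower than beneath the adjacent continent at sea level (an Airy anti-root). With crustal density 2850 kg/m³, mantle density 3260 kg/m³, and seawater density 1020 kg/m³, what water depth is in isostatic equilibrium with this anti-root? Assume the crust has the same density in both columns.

Replacing a thickness d of crust by seawater at the top must be balanced by replacing crust with mantle at the base: d (ρ_c − ρ_w) = a (ρ_m − ρ_c).
d = a (ρ_m − ρ_c)/(ρ_c − ρ_w) = 9.95 km × 410/1830 = 2.23 km.

2.23 km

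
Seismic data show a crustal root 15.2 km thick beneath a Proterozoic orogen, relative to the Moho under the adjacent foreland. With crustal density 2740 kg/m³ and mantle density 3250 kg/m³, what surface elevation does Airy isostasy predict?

2.83 km

For local isostatic compensation: ρ_c h = (ρ_m − ρ_c) r.
h = r (ρ_m − ρ_c) / ρ_c = 15.2 km × (3250 − 2740) / 2740 = 2.83 km.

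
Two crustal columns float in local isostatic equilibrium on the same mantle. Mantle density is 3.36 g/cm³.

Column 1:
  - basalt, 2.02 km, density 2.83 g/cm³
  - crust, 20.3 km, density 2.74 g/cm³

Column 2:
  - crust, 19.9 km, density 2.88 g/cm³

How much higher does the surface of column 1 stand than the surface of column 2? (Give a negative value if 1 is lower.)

1.22 km

For any compensation level in the mantle, the mantle terms cancel and isostasy reduces to e = (Σt_1 − Σt_2) − (Σ(ρt)_1 − Σ(ρt)_2) / ρ_m.
Σt_1 = 22.32 km; Σt_2 = 19.9 km; Σ(ρt)_1 = 61.3386; Σ(ρt)_2 = 57.312 (in km·g/cm³).
e = (22.32 − 19.9) − (61.3386 − 57.312) / 3.36 = 1.22 km.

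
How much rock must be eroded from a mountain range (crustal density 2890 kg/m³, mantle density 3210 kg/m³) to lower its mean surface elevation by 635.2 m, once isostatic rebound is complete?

6370 m

Net drop Δ = e − u = e − e ρ_c/ρ_m = e (ρ_m − ρ_c)/ρ_m.
e = Δ ρ_m/(ρ_m − ρ_c) = 635.2 m × 3210/320 = 6370 m.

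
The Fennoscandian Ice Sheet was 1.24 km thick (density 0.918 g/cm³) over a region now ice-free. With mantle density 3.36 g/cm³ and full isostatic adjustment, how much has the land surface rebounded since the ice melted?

0.339 km

Removing the load lets mantle flow back in; uplift u satisfies ρ_ice t = ρ_m u.
u = t ρ_ice/ρ_m = 1.24 km × 0.918/3.36 = 0.339 km.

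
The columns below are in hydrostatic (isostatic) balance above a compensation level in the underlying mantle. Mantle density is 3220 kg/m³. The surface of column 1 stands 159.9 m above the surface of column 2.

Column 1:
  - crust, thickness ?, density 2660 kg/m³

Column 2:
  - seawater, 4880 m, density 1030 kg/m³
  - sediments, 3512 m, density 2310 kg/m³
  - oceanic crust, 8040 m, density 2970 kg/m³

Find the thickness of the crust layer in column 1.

Take the compensation level at the base of the deeper column (depth z_c below the surface of column 1) and equate Σ ρ_i t_i down to z_c; mantle fills any gap and the z_c terms cancel.
Column 1: x×2660 + (z_c − 0 − x)×3220
Column 2: 159.9×0 + 4880×1030 + 3512×2310 + 8040×2970 + (z_c − 159.9 − 16432)×3220
The z_c×3220 term appears on both sides and cancels. Collect the known terms of each column as K = Σ(ρt)_known − 3220 × (depth of known layers): K_1 = 0 − 3220×0 = 0; K_2 = 37017920 − 3220×(159.9 + 16432) = −16407998.
Balance: K_1 − x×(3220 − 2660) = K_2, so x = (K_1 − K_2)/(3220 − 2660) = 16408000/560 = 29300 m.

29300 m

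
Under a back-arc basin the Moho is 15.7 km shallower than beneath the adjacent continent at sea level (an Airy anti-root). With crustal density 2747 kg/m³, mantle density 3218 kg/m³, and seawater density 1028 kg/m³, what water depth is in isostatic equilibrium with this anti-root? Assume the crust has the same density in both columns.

Replacing a thickness d of crust by seawater at the top must be balanced by replacing crust with mantle at the base: d (ρ_c − ρ_w) = a (ρ_m − ρ_c).
d = a (ρ_m − ρ_c)/(ρ_c − ρ_w) = 15.7 km × 471/1719 = 4.3 km.

4.3 km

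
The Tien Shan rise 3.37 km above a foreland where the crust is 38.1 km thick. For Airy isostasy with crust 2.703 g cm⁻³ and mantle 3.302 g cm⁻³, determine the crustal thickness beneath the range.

Root depth r = h ρ_c / (ρ_m − ρ_c) = 3.37 km × 2.703 / 0.599 = 15.21 km.
Total thickness = T + h + r = 38.1 km + 3.37 km + 15.21 km = 56.7 km.

56.7 km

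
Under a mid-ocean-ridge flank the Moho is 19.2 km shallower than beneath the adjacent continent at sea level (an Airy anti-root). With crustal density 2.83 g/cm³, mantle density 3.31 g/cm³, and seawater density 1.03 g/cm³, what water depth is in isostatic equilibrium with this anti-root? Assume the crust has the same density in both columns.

5.12 km

Replacing a thickness d of crust by seawater at the top must be balanced by replacing crust with mantle at the base: d (ρ_c − ρ_w) = a (ρ_m − ρ_c).
d = a (ρ_m − ρ_c)/(ρ_c − ρ_w) = 19.2 km × 0.48/1.8 = 5.12 km.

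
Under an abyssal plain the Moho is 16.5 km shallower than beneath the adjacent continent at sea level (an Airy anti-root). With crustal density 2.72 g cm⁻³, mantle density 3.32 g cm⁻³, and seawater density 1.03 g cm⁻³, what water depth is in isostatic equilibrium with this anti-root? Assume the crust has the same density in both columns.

Replacing a thickness d of crust by seawater at the top must be balanced by replacing crust with mantle at the base: d (ρ_c − ρ_w) = a (ρ_m − ρ_c).
d = a (ρ_m − ρ_c)/(ρ_c − ρ_w) = 16.5 km × 0.6/1.69 = 5.86 km.

5.86 km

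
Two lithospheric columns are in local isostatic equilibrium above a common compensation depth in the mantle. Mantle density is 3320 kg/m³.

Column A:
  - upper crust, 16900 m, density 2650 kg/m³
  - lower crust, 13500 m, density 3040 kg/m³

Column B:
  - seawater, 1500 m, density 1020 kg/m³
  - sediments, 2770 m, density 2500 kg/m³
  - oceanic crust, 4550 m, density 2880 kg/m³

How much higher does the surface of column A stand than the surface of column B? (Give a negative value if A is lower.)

For any compensation level in the mantle, the mantle terms cancel and isostasy reduces to e = (Σt_A − Σt_B) − (Σ(ρt)_A − Σ(ρt)_B) / ρ_m.
Σt_A = 30400 m; Σt_B = 8820 m; Σ(ρt)_A = 85825000; Σ(ρt)_B = 21559000 (in m·kg/m³).
e = (30400 − 8820) − (85825000 − 21559000) / 3320 = 2220 m.

2220 m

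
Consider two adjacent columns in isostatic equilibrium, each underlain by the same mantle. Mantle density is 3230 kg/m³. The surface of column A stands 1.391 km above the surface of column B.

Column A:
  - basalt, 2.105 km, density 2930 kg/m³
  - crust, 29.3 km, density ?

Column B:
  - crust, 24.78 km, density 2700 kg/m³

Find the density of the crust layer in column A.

2650 kg/m³

Take the compensation level at the base of the deeper column (depth z_c below the surface of column A) and equate Σ ρ_i t_i down to z_c; mantle fills any gap and the z_c terms cancel.
Column A: 2.105×2930 + 29.3×ρ + (z_c − 31.405)×3230
Column B: 1.391×0 + 24.78×2700 + (z_c − 1.391 − 24.78)×3230
The z_c×3230 term appears on both sides and cancels. Collect the known terms of each column as K = Σ(ρt)_known − 3230 × (depth of known layers): K_A = 6167.65 − 3230×31.405 = −95270.5; K_B = 66906 − 3230×(1.391 + 24.78) = −17626.33.
Balance: K_A + 29.3×ρ = K_B, so ρ = (K_B − K_A)/29.3 = 77644.2/29.3 = 2650 kg/m³.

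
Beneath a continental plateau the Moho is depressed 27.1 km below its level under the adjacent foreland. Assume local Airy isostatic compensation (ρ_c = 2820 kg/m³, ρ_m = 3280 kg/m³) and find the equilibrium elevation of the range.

4.42 km

By Archimedes' principle applied to the lithosphere: ρ_c h = (ρ_m − ρ_c) r.
h = r (ρ_m − ρ_c) / ρ_c = 27.1 km × (3280 − 2820) / 2820 = 4.42 km.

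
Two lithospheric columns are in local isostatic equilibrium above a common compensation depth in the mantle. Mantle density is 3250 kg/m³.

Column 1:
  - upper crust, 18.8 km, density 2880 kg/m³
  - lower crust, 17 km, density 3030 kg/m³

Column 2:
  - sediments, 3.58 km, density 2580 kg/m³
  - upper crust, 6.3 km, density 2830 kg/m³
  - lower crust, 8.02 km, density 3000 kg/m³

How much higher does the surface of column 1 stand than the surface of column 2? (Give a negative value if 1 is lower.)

1.12 km

For any compensation level in the mantle, the mantle terms cancel and isostasy reduces to e = (Σt_1 − Σt_2) − (Σ(ρt)_1 − Σ(ρt)_2) / ρ_m.
Σt_1 = 35.8 km; Σt_2 = 17.9 km; Σ(ρt)_1 = 105654; Σ(ρt)_2 = 51125.4 (in km·kg/m³).
e = (35.8 − 17.9) − (105654 − 51125.4) / 3250 = 1.12 km.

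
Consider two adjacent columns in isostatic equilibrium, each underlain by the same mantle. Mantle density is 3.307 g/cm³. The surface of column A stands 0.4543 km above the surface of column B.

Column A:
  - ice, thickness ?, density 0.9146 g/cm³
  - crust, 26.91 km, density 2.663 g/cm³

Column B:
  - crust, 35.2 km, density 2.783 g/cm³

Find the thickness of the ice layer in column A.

Take the compensation level at the base of the deeper column (depth z_c below the surface of column A) and equate Σ ρ_i t_i down to z_c; mantle fills any gap and the z_c terms cancel.
Column A: x×0.9146 + 26.91×2.663 + (z_c − 26.91 − x)×3.307
Column B: 0.4543×0 + 35.2×2.783 + (z_c − 0.4543 − 35.2)×3.307
The z_c×3.307 term appears on both sides and cancels. Collect the known terms of each column as K = Σ(ρt)_known − 3.307 × (depth of known layers): K_A = 71.66133 − 3.307×26.91 = −17.33004; K_B = 97.9616 − 3.307×(0.4543 + 35.2) = −19.9471701.
Balance: K_A − x×(3.307 − 0.9146) = K_B, so x = (K_A − K_B)/(3.307 − 0.9146) = 2.61713/2.3924 = 1.09 km.

1.09 km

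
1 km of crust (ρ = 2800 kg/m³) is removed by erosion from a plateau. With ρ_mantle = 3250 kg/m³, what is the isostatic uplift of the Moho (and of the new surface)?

0.862 km

Unloading: uplift u = e ρ_c/ρ_m = 1 km × 2800/3250 = 0.862 km.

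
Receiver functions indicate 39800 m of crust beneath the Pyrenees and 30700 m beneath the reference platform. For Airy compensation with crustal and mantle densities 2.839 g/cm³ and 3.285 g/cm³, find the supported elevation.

Excess crust Δ = 39800 m − 30700 m = 9100 m, split between elevation h and root r with h + r = Δ.
Airy balance ρ_c h = (ρ_m − ρ_c) r gives r = h ρ_c/(ρ_m − ρ_c), so h (1 + ρ_c/(ρ_m − ρ_c)) = Δ, i.e. h = Δ (ρ_m − ρ_c)/ρ_m.
h = 9100 m × 0.446/3.285 = 1240 m.

1240 m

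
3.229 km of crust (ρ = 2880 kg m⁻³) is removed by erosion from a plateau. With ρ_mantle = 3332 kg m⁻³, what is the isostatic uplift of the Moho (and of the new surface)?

2.79 km

Unloading: uplift u = e ρ_c/ρ_m = 3.229 km × 2880/3332 = 2.79 km.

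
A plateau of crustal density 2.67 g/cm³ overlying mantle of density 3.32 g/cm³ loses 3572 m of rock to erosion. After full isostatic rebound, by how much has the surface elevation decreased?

699 m

Rebound u = e ρ_c/ρ_m = 3572 m × 2.67/3.32 = 2873 m.
Net surface drop = e − u = 3572 m − 2873 m = e (ρ_m − ρ_c)/ρ_m = 699 m.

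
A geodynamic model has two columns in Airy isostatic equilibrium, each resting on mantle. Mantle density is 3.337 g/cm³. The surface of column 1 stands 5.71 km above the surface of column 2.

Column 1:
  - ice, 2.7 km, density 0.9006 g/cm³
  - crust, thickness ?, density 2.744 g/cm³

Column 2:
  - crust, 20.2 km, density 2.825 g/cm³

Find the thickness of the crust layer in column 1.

38.5 km

Take the compensation level at the base of the deeper column (depth z_c below the surface of column 1) and equate Σ ρ_i t_i down to z_c; mantle fills any gap and the z_c terms cancel.
Column 1: 2.7×0.9006 + x×2.744 + (z_c − 2.7 − x)×3.337
Column 2: 5.71×0 + 20.2×2.825 + (z_c − 5.71 − 20.2)×3.337
The z_c×3.337 term appears on both sides and cancels. Collect the known terms of each column as K = Σ(ρt)_known − 3.337 × (depth of known layers): K_1 = 2.43162 − 3.337×2.7 = −6.57828; K_2 = 57.065 − 3.337×(5.71 + 20.2) = −29.39667.
Balance: K_1 − x×(3.337 − 2.744) = K_2, so x = (K_1 − K_2)/(3.337 − 2.744) = 22.8184/0.593 = 38.5 km.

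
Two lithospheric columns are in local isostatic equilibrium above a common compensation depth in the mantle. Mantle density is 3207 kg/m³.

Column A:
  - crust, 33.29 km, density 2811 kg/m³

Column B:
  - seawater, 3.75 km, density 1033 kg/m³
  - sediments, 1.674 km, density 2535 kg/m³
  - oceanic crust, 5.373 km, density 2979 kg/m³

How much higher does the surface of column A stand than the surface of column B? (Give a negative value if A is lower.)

0.836 km

For any compensation level in the mantle, the mantle terms cancel and isostasy reduces to e = (Σt_A − Σt_B) − (Σ(ρt)_A − Σ(ρt)_B) / ρ_m.
Σt_A = 33.29 km; Σt_B = 10.797 km; Σ(ρt)_A = 93578.19; Σ(ρt)_B = 24123.507 (in km·kg/m³).
e = (33.29 − 10.797) − (93578.19 − 24123.507) / 3207 = 0.836 km.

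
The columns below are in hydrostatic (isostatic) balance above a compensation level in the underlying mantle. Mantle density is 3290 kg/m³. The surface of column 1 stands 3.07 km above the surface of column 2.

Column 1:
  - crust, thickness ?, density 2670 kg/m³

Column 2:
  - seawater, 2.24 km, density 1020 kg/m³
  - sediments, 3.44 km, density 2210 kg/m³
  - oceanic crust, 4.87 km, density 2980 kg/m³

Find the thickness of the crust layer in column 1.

Take the compensation level at the base of the deeper column (depth z_c below the surface of column 1) and equate Σ ρ_i t_i down to z_c; mantle fills any gap and the z_c terms cancel.
Column 1: x×2670 + (z_c − 0 − x)×3290
Column 2: 3.07×0 + 2.24×1020 + 3.44×2210 + 4.87×2980 + (z_c − 3.07 − 10.55)×3290
The z_c×3290 term appears on both sides and cancels. Collect the known terms of each column as K = Σ(ρt)_known − 3290 × (depth of known layers): K_1 = 0 − 3290×0 = 0; K_2 = 24399.8 − 3290×(3.07 + 10.55) = −20410.
Balance: K_1 − x×(3290 − 2670) = K_2, so x = (K_1 − K_2)/(3290 − 2670) = 20410/620 = 32.9 km.

32.9 km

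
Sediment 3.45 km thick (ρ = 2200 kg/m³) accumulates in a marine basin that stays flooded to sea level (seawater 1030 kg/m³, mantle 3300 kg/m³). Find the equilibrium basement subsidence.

Submarine loading: the sediment displaces seawater, and the subsidence is in turn flooded, so s (ρ_m − ρ_w) = t (ρ_sed − ρ_w).
s = 3.45 km × (2200 − 1030) / (3300 − 1030) = 1.78 km.

1.78 km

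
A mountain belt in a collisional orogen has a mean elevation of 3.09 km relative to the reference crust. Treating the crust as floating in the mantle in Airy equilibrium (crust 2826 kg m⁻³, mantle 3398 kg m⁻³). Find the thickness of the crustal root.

For local isostatic compensation: the weight of the topography is balanced by the buoyancy of the root, ρ_c h = (ρ_m − ρ_c) r.
r = h · ρ_c / (ρ_m − ρ_c) = 3.09 km × 2826 / (3398 − 2826) = 15.3 km.

15.3 km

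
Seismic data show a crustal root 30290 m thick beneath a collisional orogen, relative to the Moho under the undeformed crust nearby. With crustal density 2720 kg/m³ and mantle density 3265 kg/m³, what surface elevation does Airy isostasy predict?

Balancing pressure at the compensation depth: ρ_c h = (ρ_m − ρ_c) r.
h = r (ρ_m − ρ_c) / ρ_c = 30290 m × (3265 − 2720) / 2720 = 6070 m.

6070 m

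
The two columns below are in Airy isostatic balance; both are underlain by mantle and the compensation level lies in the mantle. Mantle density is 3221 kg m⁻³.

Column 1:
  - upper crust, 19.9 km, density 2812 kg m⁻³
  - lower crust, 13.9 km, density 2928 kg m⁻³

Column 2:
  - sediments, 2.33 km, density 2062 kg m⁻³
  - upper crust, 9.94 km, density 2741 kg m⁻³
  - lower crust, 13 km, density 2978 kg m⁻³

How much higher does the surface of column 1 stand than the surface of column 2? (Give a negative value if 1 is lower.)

0.491 km

For any compensation level in the mantle, the mantle terms cancel and isostasy reduces to e = (Σt_1 − Σt_2) − (Σ(ρt)_1 − Σ(ρt)_2) / ρ_m.
Σt_1 = 33.8 km; Σt_2 = 25.27 km; Σ(ρt)_1 = 96658; Σ(ρt)_2 = 70764 (in km·kg m⁻³).
e = (33.8 − 25.27) − (96658 − 70764) / 3221 = 0.491 km.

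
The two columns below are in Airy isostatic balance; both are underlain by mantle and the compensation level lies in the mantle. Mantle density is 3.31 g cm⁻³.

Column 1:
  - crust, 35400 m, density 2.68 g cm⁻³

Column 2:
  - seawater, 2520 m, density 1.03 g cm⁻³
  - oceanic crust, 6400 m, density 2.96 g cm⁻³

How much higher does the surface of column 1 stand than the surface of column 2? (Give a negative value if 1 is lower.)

For any compensation level in the mantle, the mantle terms cancel and isostasy reduces to e = (Σt_1 − Σt_2) − (Σ(ρt)_1 − Σ(ρt)_2) / ρ_m.
Σt_1 = 35400 m; Σt_2 = 8920 m; Σ(ρt)_1 = 94872; Σ(ρt)_2 = 21539.6 (in m·g cm⁻³).
e = (35400 − 8920) − (94872 − 21539.6) / 3.31 = 4330 m.

4330 m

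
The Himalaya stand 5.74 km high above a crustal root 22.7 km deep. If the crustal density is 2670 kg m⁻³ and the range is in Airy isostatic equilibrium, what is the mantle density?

3350 kg m⁻³

Airy balance: ρ_c h = (ρ_m − ρ_c) r → ρ_m = ρ_c (1 + h/r).
ρ_m = 2670 × (1 + 5.74 km/22.7 km) = 3350 kg m⁻³.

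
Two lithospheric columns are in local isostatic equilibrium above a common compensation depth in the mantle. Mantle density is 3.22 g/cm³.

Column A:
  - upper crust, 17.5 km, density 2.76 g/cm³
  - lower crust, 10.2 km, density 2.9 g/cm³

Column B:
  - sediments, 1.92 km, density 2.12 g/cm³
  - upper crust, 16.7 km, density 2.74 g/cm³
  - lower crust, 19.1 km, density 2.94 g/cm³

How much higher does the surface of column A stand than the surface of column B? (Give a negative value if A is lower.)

For any compensation level in the mantle, the mantle terms cancel and isostasy reduces to e = (Σt_A − Σt_B) − (Σ(ρt)_A − Σ(ρt)_B) / ρ_m.
Σt_A = 27.7 km; Σt_B = 37.72 km; Σ(ρt)_A = 77.88; Σ(ρt)_B = 105.9824 (in km·g/cm³).
e = (27.7 − 37.72) − (77.88 − 105.9824) / 3.22 = −1.29 km.

−1.29 km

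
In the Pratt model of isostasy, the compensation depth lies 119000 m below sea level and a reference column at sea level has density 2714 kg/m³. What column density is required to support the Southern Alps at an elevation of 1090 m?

Pratt balance: ρ_ref D = ρ (D + h).
ρ = ρ_ref D/(D + h) = 2714 × 119000 m/(119000 m + 1090 m) = 2690 kg/m³.

2690 kg/m³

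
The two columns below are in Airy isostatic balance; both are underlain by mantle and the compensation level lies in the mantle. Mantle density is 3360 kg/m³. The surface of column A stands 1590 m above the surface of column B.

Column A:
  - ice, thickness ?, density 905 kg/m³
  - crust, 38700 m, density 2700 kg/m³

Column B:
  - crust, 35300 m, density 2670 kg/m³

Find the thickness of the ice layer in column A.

Take the compensation level at the base of the deeper column (depth z_c below the surface of column A) and equate Σ ρ_i t_i down to z_c; mantle fills any gap and the z_c terms cancel.
Column A: x×905 + 38700×2700 + (z_c − 38700 − x)×3360
Column B: 1590×0 + 35300×2670 + (z_c − 1590 − 35300)×3360
The z_c×3360 term appears on both sides and cancels. Collect the known terms of each column as K = Σ(ρt)_known − 3360 × (depth of known layers): K_A = 104490000 − 3360×38700 = −25542000; K_B = 94251000 − 3360×(1590 + 35300) = −29699400.
Balance: K_A − x×(3360 − 905) = K_B, so x = (K_A − K_B)/(3360 − 905) = 4157400/2455 = 1690 m.

1690 m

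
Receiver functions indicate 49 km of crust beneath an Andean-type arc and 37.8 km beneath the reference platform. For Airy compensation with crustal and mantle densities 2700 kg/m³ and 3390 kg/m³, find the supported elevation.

2.28 km

Excess crust Δ = 49 km − 37.8 km = 11.2 km, split between elevation h and root r with h + r = Δ.
Airy balance ρ_c h = (ρ_m − ρ_c) r gives r = h ρ_c/(ρ_m − ρ_c), so h (1 + ρ_c/(ρ_m − ρ_c)) = Δ, i.e. h = Δ (ρ_m − ρ_c)/ρ_m.
h = 11.2 km × 690/3390 = 2.28 km.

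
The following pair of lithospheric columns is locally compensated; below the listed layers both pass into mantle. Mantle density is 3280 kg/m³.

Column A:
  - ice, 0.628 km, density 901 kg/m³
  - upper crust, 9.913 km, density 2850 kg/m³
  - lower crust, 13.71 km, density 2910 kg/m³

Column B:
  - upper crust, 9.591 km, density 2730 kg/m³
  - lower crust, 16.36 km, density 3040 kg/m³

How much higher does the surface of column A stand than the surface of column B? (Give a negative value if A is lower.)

For any compensation level in the mantle, the mantle terms cancel and isostasy reduces to e = (Σt_A − Σt_B) − (Σ(ρt)_A − Σ(ρt)_B) / ρ_m.
Σt_A = 24.251 km; Σt_B = 25.951 km; Σ(ρt)_A = 68713.978; Σ(ρt)_B = 75917.83 (in km·kg/m³).
e = (24.251 − 25.951) − (68713.978 − 75917.83) / 3280 = 0.496 km.

0.496 km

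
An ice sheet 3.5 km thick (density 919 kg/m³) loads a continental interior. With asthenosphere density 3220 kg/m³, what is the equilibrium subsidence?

0.999 km

For local isostatic compensation: the ice load ρ_ice t is balanced by mantle displaced below, ρ_m s.
s = t ρ_ice / ρ_m = 3.5 km × 919/3220 = 0.999 km.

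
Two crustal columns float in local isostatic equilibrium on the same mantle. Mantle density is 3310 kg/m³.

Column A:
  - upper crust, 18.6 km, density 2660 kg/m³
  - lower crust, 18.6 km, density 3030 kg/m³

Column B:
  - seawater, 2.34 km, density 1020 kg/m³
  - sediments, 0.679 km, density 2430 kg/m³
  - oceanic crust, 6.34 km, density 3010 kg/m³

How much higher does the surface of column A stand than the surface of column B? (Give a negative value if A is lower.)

2.85 km

For any compensation level in the mantle, the mantle terms cancel and isostasy reduces to e = (Σt_A − Σt_B) − (Σ(ρt)_A − Σ(ρt)_B) / ρ_m.
Σt_A = 37.2 km; Σt_B = 9.359 km; Σ(ρt)_A = 105834; Σ(ρt)_B = 23120.17 (in km·kg/m³).
e = (37.2 − 9.359) − (105834 − 23120.17) / 3310 = 2.85 km.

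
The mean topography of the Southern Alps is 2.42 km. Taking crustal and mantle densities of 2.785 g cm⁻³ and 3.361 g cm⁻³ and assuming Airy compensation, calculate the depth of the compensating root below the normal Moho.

11.7 km

In Airy isostatic equilibrium: the weight of the topography is balanced by the buoyancy of the root, ρ_c h = (ρ_m − ρ_c) r.
r = h · ρ_c / (ρ_m − ρ_c) = 2.42 km × 2.785 / (3.361 − 2.785) = 11.7 km.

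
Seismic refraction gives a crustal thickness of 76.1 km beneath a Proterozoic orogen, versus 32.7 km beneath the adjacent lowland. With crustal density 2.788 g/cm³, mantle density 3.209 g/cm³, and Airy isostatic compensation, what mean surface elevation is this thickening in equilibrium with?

5.69 km

Excess crust Δ = 76.1 km − 32.7 km = 43.4 km, split between elevation h and root r with h + r = Δ.
Airy balance ρ_c h = (ρ_m − ρ_c) r gives r = h ρ_c/(ρ_m − ρ_c), so h (1 + ρ_c/(ρ_m − ρ_c)) = Δ, i.e. h = Δ (ρ_m − ρ_c)/ρ_m.
h = 43.4 km × 0.421/3.209 = 5.69 km.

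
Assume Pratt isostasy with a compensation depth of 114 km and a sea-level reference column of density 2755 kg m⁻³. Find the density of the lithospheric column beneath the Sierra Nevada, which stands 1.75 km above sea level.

Pratt balance: ρ_ref D = ρ (D + h).
ρ = ρ_ref D/(D + h) = 2755 × 114 km/(114 km + 1.75 km) = 2710 kg m⁻³.

2710 kg m⁻³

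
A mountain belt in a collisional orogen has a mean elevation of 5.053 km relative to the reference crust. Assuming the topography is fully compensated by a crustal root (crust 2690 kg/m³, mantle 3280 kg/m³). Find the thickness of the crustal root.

23 km

Isostatic balance requires: the weight of the topography is balanced by the buoyancy of the root, ρ_c h = (ρ_m − ρ_c) r.
r = h · ρ_c / (ρ_m − ρ_c) = 5.053 km × 2690 / (3280 − 2690) = 23 km.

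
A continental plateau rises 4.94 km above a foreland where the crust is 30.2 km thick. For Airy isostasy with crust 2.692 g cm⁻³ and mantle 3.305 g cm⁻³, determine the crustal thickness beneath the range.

Root depth r = h ρ_c / (ρ_m − ρ_c) = 4.94 km × 2.692 / 0.613 = 21.69 km.
Total thickness = T + h + r = 30.2 km + 4.94 km + 21.69 km = 56.8 km.

56.8 km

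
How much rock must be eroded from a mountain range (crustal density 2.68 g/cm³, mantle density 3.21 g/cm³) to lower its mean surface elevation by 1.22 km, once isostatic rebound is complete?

7.39 km

Net drop Δ = e − u = e − e ρ_c/ρ_m = e (ρ_m − ρ_c)/ρ_m.
e = Δ ρ_m/(ρ_m − ρ_c) = 1.22 km × 3.21/0.53 = 7.39 km.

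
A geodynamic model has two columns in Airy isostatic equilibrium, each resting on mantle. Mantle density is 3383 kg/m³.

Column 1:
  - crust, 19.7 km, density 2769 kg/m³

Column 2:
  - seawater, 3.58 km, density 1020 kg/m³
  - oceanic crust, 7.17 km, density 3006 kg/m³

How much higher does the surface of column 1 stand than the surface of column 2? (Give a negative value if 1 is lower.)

0.276 km

For any compensation level in the mantle, the mantle terms cancel and isostasy reduces to e = (Σt_1 − Σt_2) − (Σ(ρt)_1 − Σ(ρt)_2) / ρ_m.
Σt_1 = 19.7 km; Σt_2 = 10.75 km; Σ(ρt)_1 = 54549.3; Σ(ρt)_2 = 25204.62 (in km·kg/m³).
e = (19.7 − 10.75) − (54549.3 − 25204.62) / 3383 = 0.276 km.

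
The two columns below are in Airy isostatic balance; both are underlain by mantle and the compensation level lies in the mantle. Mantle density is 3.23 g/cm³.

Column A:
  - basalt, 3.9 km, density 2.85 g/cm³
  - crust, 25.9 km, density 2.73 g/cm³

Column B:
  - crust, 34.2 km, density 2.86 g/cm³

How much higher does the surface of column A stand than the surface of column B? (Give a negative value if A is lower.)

0.55 km

For any compensation level in the mantle, the mantle terms cancel and isostasy reduces to e = (Σt_A − Σt_B) − (Σ(ρt)_A − Σ(ρt)_B) / ρ_m.
Σt_A = 29.8 km; Σt_B = 34.2 km; Σ(ρt)_A = 81.822; Σ(ρt)_B = 97.812 (in km·g/cm³).
e = (29.8 − 34.2) − (81.822 − 97.812) / 3.23 = 0.55 km.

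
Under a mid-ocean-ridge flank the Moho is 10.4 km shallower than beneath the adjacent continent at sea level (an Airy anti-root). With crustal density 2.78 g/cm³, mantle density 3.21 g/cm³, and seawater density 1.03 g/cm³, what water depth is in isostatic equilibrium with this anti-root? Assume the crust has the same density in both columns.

Replacing a thickness d of crust by seawater at the top must be balanced by replacing crust with mantle at the base: d (ρ_c − ρ_w) = a (ρ_m − ρ_c).
d = a (ρ_m − ρ_c)/(ρ_c − ρ_w) = 10.4 km × 0.43/1.75 = 2.56 km.

2.56 km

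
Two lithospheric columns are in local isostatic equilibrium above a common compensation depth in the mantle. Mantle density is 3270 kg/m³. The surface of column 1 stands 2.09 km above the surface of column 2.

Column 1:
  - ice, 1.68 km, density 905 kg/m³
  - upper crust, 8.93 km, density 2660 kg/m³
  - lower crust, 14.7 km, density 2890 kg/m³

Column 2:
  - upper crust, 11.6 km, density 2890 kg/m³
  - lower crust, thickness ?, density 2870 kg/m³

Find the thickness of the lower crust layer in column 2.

Take the compensation level at the base of the deeper column (depth z_c below the surface of column 1) and equate Σ ρ_i t_i down to z_c; mantle fills any gap and the z_c terms cancel.
Column 1: 1.68×905 + 8.93×2660 + 14.7×2890 + (z_c − 25.31)×3270
Column 2: 2.09×0 + 11.6×2890 + x×2870 + (z_c − 2.09 − 11.6 − x)×3270
The z_c×3270 term appears on both sides and cancels. Collect the known terms of each column as K = Σ(ρt)_known − 3270 × (depth of known layers): K_1 = 67757.2 − 3270×25.31 = −15006.5; K_2 = 33524 − 3270×(2.09 + 11.6) = −11242.3.
Balance: K_1 = K_2 − x×(3270 − 2870), so x = (K_2 − K_1)/(3270 − 2870) = 3764.2/400 = 9.41 km.

9.41 km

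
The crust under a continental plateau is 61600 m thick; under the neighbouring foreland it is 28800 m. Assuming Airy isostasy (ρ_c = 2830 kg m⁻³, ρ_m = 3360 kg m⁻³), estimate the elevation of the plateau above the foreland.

Excess crust Δ = 61600 m − 28800 m = 32800 m, split between elevation h and root r with h + r = Δ.
Airy balance ρ_c h = (ρ_m − ρ_c) r gives r = h ρ_c/(ρ_m − ρ_c), so h (1 + ρ_c/(ρ_m − ρ_c)) = Δ, i.e. h = Δ (ρ_m − ρ_c)/ρ_m.
h = 32800 m × 530/3360 = 5170 m.

5170 m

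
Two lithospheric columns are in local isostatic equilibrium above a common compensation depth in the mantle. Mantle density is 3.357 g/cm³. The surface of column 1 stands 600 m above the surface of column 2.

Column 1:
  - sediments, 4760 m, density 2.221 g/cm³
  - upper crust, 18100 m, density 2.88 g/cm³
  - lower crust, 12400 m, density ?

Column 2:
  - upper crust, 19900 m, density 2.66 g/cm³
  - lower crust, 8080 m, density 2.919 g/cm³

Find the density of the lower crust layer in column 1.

2.92 g/cm³

Take the compensation level at the base of the deeper column (depth z_c below the surface of column 1) and equate Σ ρ_i t_i down to z_c; mantle fills any gap and the z_c terms cancel.
Column 1: 4760×2.221 + 18100×2.88 + 12400×ρ + (z_c − 35260)×3.357
Column 2: 600×0 + 19900×2.66 + 8080×2.919 + (z_c − 600 − 27980)×3.357
The z_c×3.357 term appears on both sides and cancels. Collect the known terms of each column as K = Σ(ρt)_known − 3.357 × (depth of known layers): K_1 = 62699.96 − 3.357×35260 = −55667.86; K_2 = 76519.52 − 3.357×(600 + 27980) = −19423.54.
Balance: K_1 + 12400×ρ = K_2, so ρ = (K_2 − K_1)/12400 = 36244.3/12400 = 2.92 g/cm³.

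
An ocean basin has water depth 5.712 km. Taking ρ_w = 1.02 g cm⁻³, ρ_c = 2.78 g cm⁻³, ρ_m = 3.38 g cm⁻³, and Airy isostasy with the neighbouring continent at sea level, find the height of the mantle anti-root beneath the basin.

16.8 km

Isostatic balance requires: replacing crust with seawater at the top is compensated by replacing crust with mantle at the base: d (ρ_c − ρ_w) = a (ρ_m − ρ_c).
a = d (ρ_c − ρ_w)/(ρ_m − ρ_c) = 5.712 km × 1.76/0.6 = 16.8 km.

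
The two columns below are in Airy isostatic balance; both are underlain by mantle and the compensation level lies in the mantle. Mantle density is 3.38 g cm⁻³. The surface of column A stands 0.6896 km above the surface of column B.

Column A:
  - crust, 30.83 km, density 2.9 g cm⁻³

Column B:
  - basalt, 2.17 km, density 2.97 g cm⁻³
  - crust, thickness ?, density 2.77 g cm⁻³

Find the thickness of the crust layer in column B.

Take the compensation level at the base of the deeper column (depth z_c below the surface of column A) and equate Σ ρ_i t_i down to z_c; mantle fills any gap and the z_c terms cancel.
Column A: 30.83×2.9 + (z_c − 30.83)×3.38
Column B: 0.6896×0 + 2.17×2.97 + x×2.77 + (z_c − 0.6896 − 2.17 − x)×3.38
The z_c×3.38 term appears on both sides and cancels. Collect the known terms of each column as K = Σ(ρt)_known − 3.38 × (depth of known layers): K_A = 89.407 − 3.38×30.83 = −14.7984; K_B = 6.4449 − 3.38×(0.6896 + 2.17) = −3.220548.
Balance: K_A = K_B − x×(3.38 − 2.77), so x = (K_B − K_A)/(3.38 − 2.77) = 11.5779/0.61 = 19 km.

19 km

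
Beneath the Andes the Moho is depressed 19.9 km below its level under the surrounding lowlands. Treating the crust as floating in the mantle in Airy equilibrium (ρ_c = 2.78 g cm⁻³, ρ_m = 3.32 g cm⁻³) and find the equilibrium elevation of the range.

3.87 km

Balancing pressure at the compensation depth: ρ_c h = (ρ_m − ρ_c) r.
h = r (ρ_m − ρ_c) / ρ_c = 19.9 km × (3.32 − 2.78) / 2.78 = 3.87 km.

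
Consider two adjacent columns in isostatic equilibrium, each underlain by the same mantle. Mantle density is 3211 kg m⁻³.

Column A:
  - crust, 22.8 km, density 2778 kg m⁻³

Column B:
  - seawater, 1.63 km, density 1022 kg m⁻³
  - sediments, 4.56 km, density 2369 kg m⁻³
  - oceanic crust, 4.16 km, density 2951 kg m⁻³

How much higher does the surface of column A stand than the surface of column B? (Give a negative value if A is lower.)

0.431 km

For any compensation level in the mantle, the mantle terms cancel and isostasy reduces to e = (Σt_A − Σt_B) − (Σ(ρt)_A − Σ(ρt)_B) / ρ_m.
Σt_A = 22.8 km; Σt_B = 10.35 km; Σ(ρt)_A = 63338.4; Σ(ρt)_B = 24744.66 (in km·kg m⁻³).
e = (22.8 − 10.35) − (63338.4 − 24744.66) / 3211 = 0.431 km.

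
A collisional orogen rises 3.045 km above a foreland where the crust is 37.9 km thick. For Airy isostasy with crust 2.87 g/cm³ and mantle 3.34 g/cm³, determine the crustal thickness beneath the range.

Root depth r = h ρ_c / (ρ_m − ρ_c) = 3.045 km × 2.87 / 0.47 = 18.59 km.
Total thickness = T + h + r = 37.9 km + 3.045 km + 18.59 km = 59.5 km.

59.5 km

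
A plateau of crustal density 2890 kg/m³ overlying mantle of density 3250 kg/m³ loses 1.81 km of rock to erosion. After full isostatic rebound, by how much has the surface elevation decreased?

Rebound u = e ρ_c/ρ_m = 1.81 km × 2890/3250 = 1.61 km.
Net surface drop = e − u = 1.81 km − 1.61 km = e (ρ_m − ρ_c)/ρ_m = 0.2 km.

0.2 km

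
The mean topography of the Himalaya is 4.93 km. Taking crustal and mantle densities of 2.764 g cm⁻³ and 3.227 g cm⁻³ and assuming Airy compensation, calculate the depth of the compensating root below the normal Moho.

Equating mass per unit area of the two columns: the weight of the topography is balanced by the buoyancy of the root, ρ_c h = (ρ_m − ρ_c) r.
r = h · ρ_c / (ρ_m − ρ_c) = 4.93 km × 2.764 / (3.227 − 2.764) = 29.4 km.

29.4 km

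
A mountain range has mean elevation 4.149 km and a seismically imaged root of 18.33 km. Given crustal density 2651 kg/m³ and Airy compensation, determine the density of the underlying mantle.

Airy balance: ρ_c h = (ρ_m − ρ_c) r → ρ_m = ρ_c (1 + h/r).
ρ_m = 2651 × (1 + 4.149 km/18.33 km) = 3250 kg/m³.

3250 kg/m³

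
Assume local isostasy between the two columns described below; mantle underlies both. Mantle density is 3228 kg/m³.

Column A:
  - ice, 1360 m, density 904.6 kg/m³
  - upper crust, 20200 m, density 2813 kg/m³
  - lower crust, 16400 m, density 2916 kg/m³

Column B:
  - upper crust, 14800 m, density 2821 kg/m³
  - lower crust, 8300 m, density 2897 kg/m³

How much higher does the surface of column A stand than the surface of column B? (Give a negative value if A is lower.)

For any compensation level in the mantle, the mantle terms cancel and isostasy reduces to e = (Σt_A − Σt_B) − (Σ(ρt)_A − Σ(ρt)_B) / ρ_m.
Σt_A = 37960 m; Σt_B = 23100 m; Σ(ρt)_A = 105875256; Σ(ρt)_B = 65795900 (in m·kg/m³).
e = (37960 − 23100) − (105875256 − 65795900) / 3228 = 2440 m.

2440 m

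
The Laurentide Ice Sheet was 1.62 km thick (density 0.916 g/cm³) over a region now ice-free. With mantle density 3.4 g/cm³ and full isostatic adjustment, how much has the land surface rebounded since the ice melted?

0.436 km

Removing the load lets mantle flow back in; uplift u satisfies ρ_ice t = ρ_m u.
u = t ρ_ice/ρ_m = 1.62 km × 0.916/3.4 = 0.436 km.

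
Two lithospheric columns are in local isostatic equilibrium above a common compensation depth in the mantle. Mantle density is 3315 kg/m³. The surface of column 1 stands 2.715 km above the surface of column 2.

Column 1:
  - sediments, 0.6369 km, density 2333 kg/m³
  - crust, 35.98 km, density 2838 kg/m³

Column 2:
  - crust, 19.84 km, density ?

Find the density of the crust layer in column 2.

2870 kg/m³

Take the compensation level at the base of the deeper column (depth z_c below the surface of column 1) and equate Σ ρ_i t_i down to z_c; mantle fills any gap and the z_c terms cancel.
Column 1: 0.6369×2333 + 35.98×2838 + (z_c − 36.6169)×3315
Column 2: 2.715×0 + 19.84×ρ + (z_c − 2.715 − 19.84)×3315
The z_c×3315 term appears on both sides and cancels. Collect the known terms of each column as K = Σ(ρt)_known − 3315 × (depth of known layers): K_1 = 103597.128 − 3315×36.6169 = −17787.8958; K_2 = 0 − 3315×(2.715 + 19.84) = −74769.825.
Balance: K_1 = K_2 + 19.84×ρ, so ρ = (K_1 − K_2)/19.84 = 56981.9/19.84 = 2870 kg/m³.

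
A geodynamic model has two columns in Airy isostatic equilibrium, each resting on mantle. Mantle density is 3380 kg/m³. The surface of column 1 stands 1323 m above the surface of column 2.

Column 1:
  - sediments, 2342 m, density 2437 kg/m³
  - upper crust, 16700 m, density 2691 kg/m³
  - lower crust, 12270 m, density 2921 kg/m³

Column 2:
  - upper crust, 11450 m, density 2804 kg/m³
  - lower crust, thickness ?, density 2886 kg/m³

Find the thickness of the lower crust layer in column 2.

16800 m

Take the compensation level at the base of the deeper column (depth z_c below the surface of column 1) and equate Σ ρ_i t_i down to z_c; mantle fills any gap and the z_c terms cancel.
Column 1: 2342×2437 + 16700×2691 + 12270×2921 + (z_c − 31312)×3380
Column 2: 1323×0 + 11450×2804 + x×2886 + (z_c − 1323 − 11450 − x)×3380
The z_c×3380 term appears on both sides and cancels. Collect the known terms of each column as K = Σ(ρt)_known − 3380 × (depth of known layers): K_1 = 86487824 − 3380×31312 = −19346736; K_2 = 32105800 − 3380×(1323 + 11450) = −11066940.
Balance: K_1 = K_2 − x×(3380 − 2886), so x = (K_2 − K_1)/(3380 − 2886) = 8279800/494 = 16800 m.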